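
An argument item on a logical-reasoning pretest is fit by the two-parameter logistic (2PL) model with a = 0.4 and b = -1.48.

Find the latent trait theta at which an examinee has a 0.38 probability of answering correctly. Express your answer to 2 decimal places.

P(theta) = 1 / (1 + exp(−a(theta − b)))
logit = ln(0.3800/0.6200) = -0.4895
theta = b + logit/(a) = -1.48 + (-0.4895)/0.4000 = -2.7039

-2.70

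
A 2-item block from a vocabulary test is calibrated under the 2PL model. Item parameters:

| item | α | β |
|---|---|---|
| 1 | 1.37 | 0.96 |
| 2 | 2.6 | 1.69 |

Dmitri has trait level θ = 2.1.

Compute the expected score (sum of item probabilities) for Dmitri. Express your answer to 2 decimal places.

1.57

P(θ) = 1 / (1 + exp(−α(θ − β)))
P_1 = 1/(1+e^{-1.5618}) = 0.8266
P_2 = 1/(1+e^{-1.0660}) = 0.7438
E[score] = 0.8266 + 0.7438 = 1.5704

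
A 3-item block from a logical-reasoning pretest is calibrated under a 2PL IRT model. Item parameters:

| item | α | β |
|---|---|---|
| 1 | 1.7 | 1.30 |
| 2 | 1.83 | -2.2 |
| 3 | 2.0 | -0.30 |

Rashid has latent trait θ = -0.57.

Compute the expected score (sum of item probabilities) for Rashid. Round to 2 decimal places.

1.36

P(θ) = 1 / (1 + exp(−α(θ − β)))
P_1 = 1/(1+e^{3.1790}) = 0.0400
P_2 = 1/(1+e^{-2.9829}) = 0.9518
P_3 = 1/(1+e^{0.5400}) = 0.3682
E[score] = 0.0400 + 0.9518 + 0.3682 = 1.3599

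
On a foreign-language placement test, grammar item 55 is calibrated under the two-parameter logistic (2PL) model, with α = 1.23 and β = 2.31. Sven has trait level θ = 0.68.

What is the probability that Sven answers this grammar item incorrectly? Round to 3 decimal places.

0.881

P(θ) = 1 / (1 + exp(−α(θ − β)))
Exponent: 1.23 × (0.68 − 2.31) = -2.0049
1/(1 + e^{2.0049}) = 0.1187
P(incorrect) = 1 − 0.1187 = 0.8813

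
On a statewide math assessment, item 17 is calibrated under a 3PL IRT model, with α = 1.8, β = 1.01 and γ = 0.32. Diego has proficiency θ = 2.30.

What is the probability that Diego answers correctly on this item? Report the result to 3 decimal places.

P(θ) = γ + (1 − γ) · 1 / (1 + exp(−α(θ − β)))
Exponent: 1.8 × (2.30 − 1.01) = 2.3220
1/(1 + e^{-2.3220}) = 0.9107
P = 0.32 + 0.68 × 0.9107 = 0.9393

0.939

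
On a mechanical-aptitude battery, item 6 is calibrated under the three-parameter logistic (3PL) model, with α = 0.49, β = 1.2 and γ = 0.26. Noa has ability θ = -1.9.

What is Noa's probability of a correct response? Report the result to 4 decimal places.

0.3929

P(θ) = γ + (1 − γ) · 1 / (1 + exp(−α(θ − β)))
Exponent: 0.49 × (-1.9 − 1.2) = -1.5190
1/(1 + e^{1.5190}) = 0.1796
P = 0.26 + 0.74 × 0.1796 = 0.3929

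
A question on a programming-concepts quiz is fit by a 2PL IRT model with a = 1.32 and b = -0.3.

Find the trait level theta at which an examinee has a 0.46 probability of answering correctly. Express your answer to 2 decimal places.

-0.42

P(theta) = 1 / (1 + exp(−a(theta − b)))
logit = ln(0.4600/0.5400) = -0.1603
theta = b + logit/(a) = -0.3 + (-0.1603)/1.3200 = -0.4215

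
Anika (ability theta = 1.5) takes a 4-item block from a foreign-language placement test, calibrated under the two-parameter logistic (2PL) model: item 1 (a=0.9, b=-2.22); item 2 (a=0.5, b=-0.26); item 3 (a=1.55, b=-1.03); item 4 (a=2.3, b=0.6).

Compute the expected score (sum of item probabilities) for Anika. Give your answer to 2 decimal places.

3.54

P(theta) = 1 / (1 + exp(−a(theta − b)))
P_1 = 1/(1+e^{-3.3480}) = 0.9660
P_2 = 1/(1+e^{-0.8800}) = 0.7068
P_3 = 1/(1+e^{-3.9215}) = 0.9806
P_4 = 1/(1+e^{-2.0700}) = 0.8880
E[score] = 0.9660 + 0.7068 + 0.9806 + 0.8880 = 3.5414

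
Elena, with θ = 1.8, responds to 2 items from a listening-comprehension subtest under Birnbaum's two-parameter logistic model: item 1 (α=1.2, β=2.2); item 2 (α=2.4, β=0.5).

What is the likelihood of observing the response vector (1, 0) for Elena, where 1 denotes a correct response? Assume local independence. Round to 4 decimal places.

0.0162

P(θ) = 1 / (1 + exp(−α(θ − β)))
P_1 = 1/(1+e^{0.4800}) = 0.3823
P_2 = 1/(1+e^{-3.1200}) = 0.9577
L = P_1 × (1−P_2) = 0.3823 × 0.0423 = 0.01617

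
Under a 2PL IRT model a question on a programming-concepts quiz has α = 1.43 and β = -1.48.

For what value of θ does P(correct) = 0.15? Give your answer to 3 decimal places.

-2.693

P(θ) = 1 / (1 + exp(−α(θ − β)))
logit = ln(0.1500/0.8500) = -1.7346
θ = β + logit/(α) = -1.48 + (-1.7346)/1.4300 = -2.6930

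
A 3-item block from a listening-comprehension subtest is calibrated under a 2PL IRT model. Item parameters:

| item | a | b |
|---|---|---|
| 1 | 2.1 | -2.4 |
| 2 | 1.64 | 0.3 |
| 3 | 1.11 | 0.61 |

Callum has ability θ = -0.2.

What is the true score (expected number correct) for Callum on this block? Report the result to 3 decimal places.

P(θ) = 1 / (1 + exp(−a(θ − b)))
P_1 = 1/(1+e^{-4.6200}) = 0.9902
P_2 = 1/(1+e^{0.8200}) = 0.3058
P_3 = 1/(1+e^{0.8991}) = 0.2892
E[score] = 0.9902 + 0.3058 + 0.2892 = 1.5852

1.585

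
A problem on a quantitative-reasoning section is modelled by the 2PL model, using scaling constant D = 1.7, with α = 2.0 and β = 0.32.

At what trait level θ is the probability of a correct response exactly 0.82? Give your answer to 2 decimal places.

P(θ) = 1 / (1 + exp(−D·α(θ − β)))
logit = ln(0.8200/0.1800) = 1.5163
θ = β + logit/(1.7·α) = 0.32 + 1.5163/3.4000 = 0.7660

0.77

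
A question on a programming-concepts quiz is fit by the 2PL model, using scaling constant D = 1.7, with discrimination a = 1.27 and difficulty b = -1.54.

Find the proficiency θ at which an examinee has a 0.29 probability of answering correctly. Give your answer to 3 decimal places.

-1.955

P(θ) = 1 / (1 + exp(−D·a(θ − b)))
logit = ln(0.2900/0.7100) = -0.8954
θ = b + logit/(1.7·a) = -1.54 + (-0.8954)/2.1590 = -1.9547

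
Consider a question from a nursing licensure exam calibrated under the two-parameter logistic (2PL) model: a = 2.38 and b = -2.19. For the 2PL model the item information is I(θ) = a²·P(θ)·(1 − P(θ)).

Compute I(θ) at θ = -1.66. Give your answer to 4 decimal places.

P = 1/(1+e^{-1.2614}) = 0.7793
P(1−P) = 0.7793 × 0.2207 = 0.1720
I = a² × P(1−P) = 2.38² × 0.1720 = 0.97433

0.9743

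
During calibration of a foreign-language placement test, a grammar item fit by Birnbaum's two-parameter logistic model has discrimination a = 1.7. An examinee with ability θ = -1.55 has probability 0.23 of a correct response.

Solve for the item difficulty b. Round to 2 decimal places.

P(θ) = 1 / (1 + exp(−a(θ − b)))
logit(0.23) = ln(0.23/0.77) = -1.2083
b = θ − logit/(a) = -1.55 − (-1.2083)/1.7000 = -0.8392

-0.84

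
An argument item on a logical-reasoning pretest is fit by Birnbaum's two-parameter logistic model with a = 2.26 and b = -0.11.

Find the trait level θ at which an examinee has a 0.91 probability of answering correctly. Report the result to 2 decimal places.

0.91

P(θ) = 1 / (1 + exp(−a(θ − b)))
logit = ln(0.9100/0.0900) = 2.3136
θ = b + logit/(a) = -0.11 + 2.3136/2.2600 = 0.9137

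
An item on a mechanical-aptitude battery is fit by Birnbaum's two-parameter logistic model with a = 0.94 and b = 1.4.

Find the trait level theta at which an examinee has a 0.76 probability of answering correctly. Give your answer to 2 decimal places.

P(theta) = 1 / (1 + exp(−a(theta − b)))
logit = ln(0.7600/0.2400) = 1.1527
theta = b + logit/(a) = 1.4 + 1.1527/0.9400 = 2.6263

2.63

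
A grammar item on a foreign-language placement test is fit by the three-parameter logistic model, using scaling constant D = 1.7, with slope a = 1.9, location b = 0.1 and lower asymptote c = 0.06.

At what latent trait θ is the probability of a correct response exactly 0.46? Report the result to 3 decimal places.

P(θ) = c + (1 − c) · 1 / (1 + exp(−D·a(θ − b)))
Remove guessing floor: (0.46 − 0.06)/(1 − 0.06) = 0.4255
logit = ln(0.4255/0.5745) = -0.3001
θ = b + logit/(1.7·a) = 0.1 + (-0.3001)/3.2300 = 0.0071

0.007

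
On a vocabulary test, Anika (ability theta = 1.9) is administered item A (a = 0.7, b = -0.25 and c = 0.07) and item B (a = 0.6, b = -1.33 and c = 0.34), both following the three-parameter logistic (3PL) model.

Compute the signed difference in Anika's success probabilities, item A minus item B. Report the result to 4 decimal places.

P(theta) = c + (1 − c) · 1 / (1 + exp(−a(theta − b)))
P_A = 0.8310
P_B = 0.9169
P_A − P_B = -0.0859

-0.0859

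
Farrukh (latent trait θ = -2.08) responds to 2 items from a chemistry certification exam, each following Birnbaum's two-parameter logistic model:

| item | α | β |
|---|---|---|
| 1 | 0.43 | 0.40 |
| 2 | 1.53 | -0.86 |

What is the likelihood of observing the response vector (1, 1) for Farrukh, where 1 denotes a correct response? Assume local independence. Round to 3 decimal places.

0.034

P(θ) = 1 / (1 + exp(−α(θ − β)))
P_1 = 1/(1+e^{1.0664}) = 0.2561
P_2 = 1/(1+e^{1.8666}) = 0.1339
L = P_1 × P_2 = 0.2561 × 0.1339 = 0.03430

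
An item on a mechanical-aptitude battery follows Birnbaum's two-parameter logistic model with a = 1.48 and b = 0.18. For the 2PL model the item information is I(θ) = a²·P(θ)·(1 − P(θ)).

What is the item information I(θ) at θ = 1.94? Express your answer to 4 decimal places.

0.1404

P = 1/(1+e^{-2.6048}) = 0.9312
P(1−P) = 0.9312 × 0.0688 = 0.0641
I = a² × P(1−P) = 1.48² × 0.0641 = 0.14039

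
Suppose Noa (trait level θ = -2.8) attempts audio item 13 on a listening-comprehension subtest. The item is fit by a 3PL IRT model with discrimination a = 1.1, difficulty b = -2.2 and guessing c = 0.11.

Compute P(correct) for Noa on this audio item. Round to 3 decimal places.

P(θ) = c + (1 − c) · 1 / (1 + exp(−a(θ − b)))
Exponent: 1.1 × (-2.8 − (-2.2)) = -0.6600
1/(1 + e^{0.6600}) = 0.3407
P = 0.11 + 0.89 × 0.3407 = 0.4133

0.413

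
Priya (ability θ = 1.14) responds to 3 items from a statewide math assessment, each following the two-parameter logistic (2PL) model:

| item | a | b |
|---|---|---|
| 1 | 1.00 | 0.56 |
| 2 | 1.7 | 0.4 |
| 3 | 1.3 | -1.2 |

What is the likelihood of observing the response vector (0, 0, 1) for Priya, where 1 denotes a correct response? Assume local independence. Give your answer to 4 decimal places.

P(θ) = 1 / (1 + exp(−a(θ − b)))
P_1 = 1/(1+e^{-0.5800}) = 0.6411
P_2 = 1/(1+e^{-1.2580}) = 0.7787
P_3 = 1/(1+e^{-3.0420}) = 0.9544
L = (1−P_1) × (1−P_2) × P_3 = 0.3589 × 0.2213 × 0.9544 = 0.07582

0.0758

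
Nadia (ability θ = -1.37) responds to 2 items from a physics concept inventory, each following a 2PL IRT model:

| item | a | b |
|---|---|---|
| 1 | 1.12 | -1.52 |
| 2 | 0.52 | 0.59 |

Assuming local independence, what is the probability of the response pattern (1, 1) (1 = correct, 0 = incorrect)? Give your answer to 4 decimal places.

0.1437

P(θ) = 1 / (1 + exp(−a(θ − b)))
P_1 = 1/(1+e^{-0.1680}) = 0.5419
P_2 = 1/(1+e^{1.0192}) = 0.2652
L = P_1 × P_2 = 0.5419 × 0.2652 = 0.14370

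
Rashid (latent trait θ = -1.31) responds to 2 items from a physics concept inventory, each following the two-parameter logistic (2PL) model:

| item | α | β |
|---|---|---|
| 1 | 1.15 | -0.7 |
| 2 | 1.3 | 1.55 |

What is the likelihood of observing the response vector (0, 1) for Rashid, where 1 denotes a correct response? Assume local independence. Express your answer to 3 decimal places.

0.016

P(θ) = 1 / (1 + exp(−α(θ − β)))
P_1 = 1/(1+e^{0.7015}) = 0.3315
P_2 = 1/(1+e^{3.7180}) = 0.0237
L = (1−P_1) × P_2 = 0.6685 × 0.0237 = 0.01585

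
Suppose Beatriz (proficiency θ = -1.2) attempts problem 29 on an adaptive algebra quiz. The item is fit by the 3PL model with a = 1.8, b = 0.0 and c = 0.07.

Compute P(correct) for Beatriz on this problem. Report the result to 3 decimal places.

0.166

P(θ) = c + (1 − c) · 1 / (1 + exp(−a(θ − b)))
Exponent: 1.8 × (-1.2 − 0.0) = -2.1600
1/(1 + e^{2.1600}) = 0.1034
P = 0.07 + 0.93 × 0.1034 = 0.1662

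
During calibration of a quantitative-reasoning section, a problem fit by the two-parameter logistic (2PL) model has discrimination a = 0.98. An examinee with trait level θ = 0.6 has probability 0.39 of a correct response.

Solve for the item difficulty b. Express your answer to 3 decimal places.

1.056

P(θ) = 1 / (1 + exp(−a(θ − b)))
logit(0.39) = ln(0.39/0.61) = -0.4473
b = θ − logit/(a) = 0.6 − (-0.4473)/0.9800 = 1.0564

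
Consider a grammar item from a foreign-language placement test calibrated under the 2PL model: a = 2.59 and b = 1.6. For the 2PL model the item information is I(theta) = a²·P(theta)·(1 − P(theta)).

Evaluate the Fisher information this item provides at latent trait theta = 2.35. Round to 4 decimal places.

P = 1/(1+e^{-1.9425}) = 0.8746
P(1−P) = 0.8746 × 0.1254 = 0.1097
I = a² × P(1−P) = 2.59² × 0.1097 = 0.73558

0.7356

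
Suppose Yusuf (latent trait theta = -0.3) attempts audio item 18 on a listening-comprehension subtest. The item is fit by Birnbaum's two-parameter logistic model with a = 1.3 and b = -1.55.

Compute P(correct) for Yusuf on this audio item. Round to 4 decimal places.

P(theta) = 1 / (1 + exp(−a(theta − b)))
Exponent: 1.3 × (-0.3 − (-1.55)) = 1.6250
1/(1 + e^{-1.6250}) = 0.8355

0.8355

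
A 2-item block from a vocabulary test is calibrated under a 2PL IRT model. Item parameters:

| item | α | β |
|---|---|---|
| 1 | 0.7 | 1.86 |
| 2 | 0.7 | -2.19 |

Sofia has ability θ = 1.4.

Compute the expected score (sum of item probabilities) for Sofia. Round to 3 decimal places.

P(θ) = 1 / (1 + exp(−α(θ − β)))
P_1 = 1/(1+e^{0.3220}) = 0.4202
P_2 = 1/(1+e^{-2.5130}) = 0.9250
E[score] = 0.4202 + 0.9250 = 1.3452

1.345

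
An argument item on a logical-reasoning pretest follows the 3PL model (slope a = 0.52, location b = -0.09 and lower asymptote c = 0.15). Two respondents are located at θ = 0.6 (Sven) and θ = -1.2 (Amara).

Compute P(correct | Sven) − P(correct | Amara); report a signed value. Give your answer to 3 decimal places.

P(θ) = c + (1 − c) · 1 / (1 + exp(−a(θ − b)))
P(Sven) = 0.6504  [exponent 0.3588]
P(Amara) = 0.4556  [exponent -0.5772]
Difference = 0.6504 − 0.4556 = 0.1948

0.195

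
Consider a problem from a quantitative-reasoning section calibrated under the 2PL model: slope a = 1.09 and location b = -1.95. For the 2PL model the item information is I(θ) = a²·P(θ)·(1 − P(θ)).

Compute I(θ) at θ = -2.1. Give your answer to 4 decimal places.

0.2950

P = 1/(1+e^{0.1635}) = 0.4592
P(1−P) = 0.4592 × 0.5408 = 0.2483
I = a² × P(1−P) = 1.09² × 0.2483 = 0.29505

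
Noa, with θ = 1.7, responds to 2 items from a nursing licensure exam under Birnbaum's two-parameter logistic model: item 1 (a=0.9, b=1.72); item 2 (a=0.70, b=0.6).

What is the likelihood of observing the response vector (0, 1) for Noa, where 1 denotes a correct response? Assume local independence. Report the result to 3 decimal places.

P(θ) = 1 / (1 + exp(−a(θ − b)))
P_1 = 1/(1+e^{0.0180}) = 0.4955
P_2 = 1/(1+e^{-0.7700}) = 0.6835
L = (1−P_1) × P_2 = 0.5045 × 0.6835 = 0.34484

0.345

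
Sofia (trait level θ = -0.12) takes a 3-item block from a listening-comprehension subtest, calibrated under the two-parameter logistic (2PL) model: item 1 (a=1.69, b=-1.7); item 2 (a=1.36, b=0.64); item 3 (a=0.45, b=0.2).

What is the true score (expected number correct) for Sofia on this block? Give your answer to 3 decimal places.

1.662

P(θ) = 1 / (1 + exp(−a(θ − b)))
P_1 = 1/(1+e^{-2.6702}) = 0.9352
P_2 = 1/(1+e^{1.0336}) = 0.2624
P_3 = 1/(1+e^{0.1440}) = 0.4641
E[score] = 0.9352 + 0.2624 + 0.4641 = 1.6617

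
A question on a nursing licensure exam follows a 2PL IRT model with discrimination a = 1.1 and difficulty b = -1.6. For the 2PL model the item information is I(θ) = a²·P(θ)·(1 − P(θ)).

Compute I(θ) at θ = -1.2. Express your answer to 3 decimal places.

0.288

P = 1/(1+e^{-0.4400}) = 0.6083
P(1−P) = 0.6083 × 0.3917 = 0.2383
I = a² × P(1−P) = 1.1² × 0.2383 = 0.28832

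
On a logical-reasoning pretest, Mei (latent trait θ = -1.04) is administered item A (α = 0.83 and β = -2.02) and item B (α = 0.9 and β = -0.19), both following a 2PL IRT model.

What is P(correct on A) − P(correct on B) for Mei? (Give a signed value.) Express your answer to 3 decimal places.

0.375

P(θ) = 1 / (1 + exp(−α(θ − β)))
P_A = 0.6928
P_B = 0.3176
P_A − P_B = 0.3753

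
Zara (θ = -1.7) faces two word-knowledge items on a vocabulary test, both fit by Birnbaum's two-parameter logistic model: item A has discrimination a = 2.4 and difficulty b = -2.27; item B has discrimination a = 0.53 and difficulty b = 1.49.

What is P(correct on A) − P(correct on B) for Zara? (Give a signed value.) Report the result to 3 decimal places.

0.641

P(θ) = 1 / (1 + exp(−a(θ − b)))
P_A = 0.7971
P_B = 0.1557
P_A − P_B = 0.6414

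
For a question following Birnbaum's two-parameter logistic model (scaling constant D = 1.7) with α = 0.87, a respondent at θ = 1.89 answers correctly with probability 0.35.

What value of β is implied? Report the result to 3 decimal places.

P(θ) = 1 / (1 + exp(−D·α(θ − β)))
logit(0.35) = ln(0.35/0.65) = -0.6190
β = θ − logit/(1.7·α) = 1.89 − (-0.6190)/1.4790 = 2.3086

2.309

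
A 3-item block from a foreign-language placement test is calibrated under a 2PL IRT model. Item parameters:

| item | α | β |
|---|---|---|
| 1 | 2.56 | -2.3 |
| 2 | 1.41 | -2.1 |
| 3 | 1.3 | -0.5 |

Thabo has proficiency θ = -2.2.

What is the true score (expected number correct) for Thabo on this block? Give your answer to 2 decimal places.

1.13

P(θ) = 1 / (1 + exp(−α(θ − β)))
P_1 = 1/(1+e^{-0.2560}) = 0.5637
P_2 = 1/(1+e^{0.1410}) = 0.4648
P_3 = 1/(1+e^{2.2100}) = 0.0989
E[score] = 0.5637 + 0.4648 + 0.0989 = 1.1273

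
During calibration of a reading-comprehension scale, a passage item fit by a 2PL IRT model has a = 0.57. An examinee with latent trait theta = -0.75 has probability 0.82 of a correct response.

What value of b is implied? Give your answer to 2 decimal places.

-3.41

P(theta) = 1 / (1 + exp(−a(theta − b)))
logit(0.82) = ln(0.82/0.18) = 1.5163
b = theta − logit/(a) = -0.75 − 1.5163/0.5700 = -3.4103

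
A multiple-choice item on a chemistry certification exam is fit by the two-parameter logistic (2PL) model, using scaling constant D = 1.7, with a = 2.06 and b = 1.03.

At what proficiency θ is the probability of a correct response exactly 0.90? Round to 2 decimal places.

P(θ) = 1 / (1 + exp(−D·a(θ − b)))
logit = ln(0.9000/0.1000) = 2.1972
θ = b + logit/(1.7·a) = 1.03 + 2.1972/3.5020 = 1.6574

1.66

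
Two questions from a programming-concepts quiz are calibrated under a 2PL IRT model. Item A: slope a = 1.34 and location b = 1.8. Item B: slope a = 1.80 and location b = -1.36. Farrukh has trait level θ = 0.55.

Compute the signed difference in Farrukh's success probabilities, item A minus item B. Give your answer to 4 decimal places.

-0.8111

P(θ) = 1 / (1 + exp(−a(θ − b)))
P_A = 0.1578
P_B = 0.9689
P_A − P_B = -0.8111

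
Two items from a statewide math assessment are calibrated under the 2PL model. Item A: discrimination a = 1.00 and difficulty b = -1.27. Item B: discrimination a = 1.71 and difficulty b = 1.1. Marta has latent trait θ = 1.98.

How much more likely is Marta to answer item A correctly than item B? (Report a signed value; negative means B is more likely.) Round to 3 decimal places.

P(θ) = 1 / (1 + exp(−a(θ − b)))
P_A = 0.9627
P_B = 0.8183
P_A − P_B = 0.1444

0.144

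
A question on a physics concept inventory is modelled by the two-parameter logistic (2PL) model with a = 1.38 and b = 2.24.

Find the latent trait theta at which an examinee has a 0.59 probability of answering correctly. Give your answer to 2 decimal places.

2.50

P(theta) = 1 / (1 + exp(−a(theta − b)))
logit = ln(0.5900/0.4100) = 0.3640
theta = b + logit/(a) = 2.24 + 0.3640/1.3800 = 2.5037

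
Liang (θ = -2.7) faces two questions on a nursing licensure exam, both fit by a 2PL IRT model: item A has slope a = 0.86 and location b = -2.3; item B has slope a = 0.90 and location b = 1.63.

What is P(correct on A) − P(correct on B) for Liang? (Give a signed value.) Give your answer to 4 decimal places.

0.3949

P(θ) = 1 / (1 + exp(−a(θ − b)))
P_A = 0.4148
P_B = 0.0199
P_A − P_B = 0.3949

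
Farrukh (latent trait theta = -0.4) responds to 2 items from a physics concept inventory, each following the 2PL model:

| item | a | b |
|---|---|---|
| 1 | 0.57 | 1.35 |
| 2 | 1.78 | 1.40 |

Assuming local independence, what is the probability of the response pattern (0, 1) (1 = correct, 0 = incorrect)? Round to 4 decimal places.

P(theta) = 1 / (1 + exp(−a(theta − b)))
P_1 = 1/(1+e^{0.9975}) = 0.2694
P_2 = 1/(1+e^{3.2040}) = 0.0390
L = (1−P_1) × P_2 = 0.7306 × 0.0390 = 0.02850

0.0285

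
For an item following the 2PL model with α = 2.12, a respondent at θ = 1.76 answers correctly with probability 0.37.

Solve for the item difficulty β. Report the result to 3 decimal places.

P(θ) = 1 / (1 + exp(−α(θ − β)))
logit(0.37) = ln(0.37/0.63) = -0.5322
β = θ − logit/(α) = 1.76 − (-0.5322)/2.1200 = 2.0110

2.011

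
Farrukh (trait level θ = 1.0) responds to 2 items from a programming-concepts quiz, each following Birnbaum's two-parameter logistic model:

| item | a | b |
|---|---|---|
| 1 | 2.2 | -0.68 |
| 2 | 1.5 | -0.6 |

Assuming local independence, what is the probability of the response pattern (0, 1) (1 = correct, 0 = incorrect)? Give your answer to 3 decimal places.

P(θ) = 1 / (1 + exp(−a(θ − b)))
P_1 = 1/(1+e^{-3.6960}) = 0.9758
P_2 = 1/(1+e^{-2.4000}) = 0.9168
L = (1−P_1) × P_2 = 0.0242 × 0.9168 = 0.02221

0.022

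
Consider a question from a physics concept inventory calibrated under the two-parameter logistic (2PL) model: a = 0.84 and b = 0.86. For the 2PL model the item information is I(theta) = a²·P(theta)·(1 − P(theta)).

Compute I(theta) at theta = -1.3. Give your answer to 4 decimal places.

P = 1/(1+e^{1.8144}) = 0.1401
P(1−P) = 0.1401 × 0.8599 = 0.1205
I = a² × P(1−P) = 0.84² × 0.1205 = 0.08501

0.0850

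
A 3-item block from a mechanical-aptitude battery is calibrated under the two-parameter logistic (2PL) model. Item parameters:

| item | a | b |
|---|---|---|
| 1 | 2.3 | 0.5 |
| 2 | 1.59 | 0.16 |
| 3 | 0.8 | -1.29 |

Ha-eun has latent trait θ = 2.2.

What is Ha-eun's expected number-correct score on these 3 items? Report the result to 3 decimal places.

P(θ) = 1 / (1 + exp(−a(θ − b)))
P_1 = 1/(1+e^{-3.9100}) = 0.9804
P_2 = 1/(1+e^{-3.2436}) = 0.9624
P_3 = 1/(1+e^{-2.7920}) = 0.9422
E[score] = 0.9804 + 0.9624 + 0.9422 = 2.8850

2.885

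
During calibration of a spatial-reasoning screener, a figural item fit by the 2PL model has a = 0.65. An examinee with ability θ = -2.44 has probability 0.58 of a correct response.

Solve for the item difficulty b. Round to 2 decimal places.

P(θ) = 1 / (1 + exp(−a(θ − b)))
logit(0.58) = ln(0.58/0.42) = 0.3228
b = θ − logit/(a) = -2.44 − 0.3228/0.6500 = -2.9366

-2.94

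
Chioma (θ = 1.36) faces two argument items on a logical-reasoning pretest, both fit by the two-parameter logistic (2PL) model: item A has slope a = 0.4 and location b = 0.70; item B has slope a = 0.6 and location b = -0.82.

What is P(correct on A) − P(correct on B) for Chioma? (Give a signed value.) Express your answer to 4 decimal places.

P(θ) = 1 / (1 + exp(−a(θ − b)))
P_A = 0.5656
P_B = 0.7872
P_A − P_B = -0.2216

-0.2216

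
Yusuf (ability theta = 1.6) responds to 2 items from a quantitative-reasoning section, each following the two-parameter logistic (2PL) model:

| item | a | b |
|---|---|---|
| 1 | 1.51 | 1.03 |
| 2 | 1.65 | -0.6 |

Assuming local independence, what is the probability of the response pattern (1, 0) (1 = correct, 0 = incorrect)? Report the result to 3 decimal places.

0.018

P(theta) = 1 / (1 + exp(−a(theta − b)))
P_1 = 1/(1+e^{-0.8607}) = 0.7028
P_2 = 1/(1+e^{-3.6300}) = 0.9742
L = P_1 × (1−P_2) = 0.7028 × 0.0258 = 0.01815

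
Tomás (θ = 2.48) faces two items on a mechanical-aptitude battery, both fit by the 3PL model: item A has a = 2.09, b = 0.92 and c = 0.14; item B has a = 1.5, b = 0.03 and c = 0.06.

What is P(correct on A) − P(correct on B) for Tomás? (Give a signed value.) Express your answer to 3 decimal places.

-0.009

P(θ) = c + (1 − c) · 1 / (1 + exp(−a(θ − b)))
P_A = 0.9682
P_B = 0.9768
P_A − P_B = -0.0085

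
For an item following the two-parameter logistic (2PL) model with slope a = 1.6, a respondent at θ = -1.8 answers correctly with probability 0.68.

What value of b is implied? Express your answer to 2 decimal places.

P(θ) = 1 / (1 + exp(−a(θ − b)))
logit(0.68) = ln(0.68/0.32) = 0.7538
b = θ − logit/(a) = -1.8 − 0.7538/1.6000 = -2.2711

-2.27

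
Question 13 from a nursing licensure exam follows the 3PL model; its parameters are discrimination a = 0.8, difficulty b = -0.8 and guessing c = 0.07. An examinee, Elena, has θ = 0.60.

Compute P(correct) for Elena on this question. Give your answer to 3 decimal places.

P(θ) = c + (1 − c) · 1 / (1 + exp(−a(θ − b)))
Exponent: 0.8 × (0.60 − (-0.8)) = 1.1200
1/(1 + e^{-1.1200}) = 0.7540
P = 0.07 + 0.93 × 0.7540 = 0.7712

0.771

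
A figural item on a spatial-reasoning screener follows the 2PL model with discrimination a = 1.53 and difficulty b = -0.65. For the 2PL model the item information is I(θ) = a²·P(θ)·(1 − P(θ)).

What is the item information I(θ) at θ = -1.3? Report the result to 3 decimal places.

0.461

P = 1/(1+e^{0.9945}) = 0.2700
P(1−P) = 0.2700 × 0.7300 = 0.1971
I = a² × P(1−P) = 1.53² × 0.1971 = 0.46142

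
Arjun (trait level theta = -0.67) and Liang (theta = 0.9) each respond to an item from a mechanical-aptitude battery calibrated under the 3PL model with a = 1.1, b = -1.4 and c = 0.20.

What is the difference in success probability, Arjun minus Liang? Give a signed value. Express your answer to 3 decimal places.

-0.188

P(theta) = c + (1 − c) · 1 / (1 + exp(−a(theta − b)))
P(Arjun) = 0.7525  [exponent 0.8030]
P(Liang) = 0.9410  [exponent 2.5300]
Difference = 0.7525 − 0.9410 = -0.1885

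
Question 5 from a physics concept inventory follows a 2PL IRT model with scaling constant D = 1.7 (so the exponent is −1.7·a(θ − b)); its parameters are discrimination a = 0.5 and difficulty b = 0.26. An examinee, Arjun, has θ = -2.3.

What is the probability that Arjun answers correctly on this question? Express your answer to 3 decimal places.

P(θ) = 1 / (1 + exp(−D·a(θ − b)))
Exponent: 1.7 × 0.5 × (-2.3 − 0.26) = -2.1760
1/(1 + e^{2.1760}) = 0.1019
P = 0.1019

0.102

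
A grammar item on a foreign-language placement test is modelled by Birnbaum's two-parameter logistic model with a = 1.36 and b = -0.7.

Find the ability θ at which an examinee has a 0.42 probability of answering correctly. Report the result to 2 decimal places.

P(θ) = 1 / (1 + exp(−a(θ − b)))
logit = ln(0.4200/0.5800) = -0.3228
θ = b + logit/(a) = -0.7 + (-0.3228)/1.3600 = -0.9373

-0.94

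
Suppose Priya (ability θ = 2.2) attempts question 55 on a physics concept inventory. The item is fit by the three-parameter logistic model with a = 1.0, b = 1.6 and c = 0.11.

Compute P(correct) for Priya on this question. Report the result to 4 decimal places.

0.6846

P(θ) = c + (1 − c) · 1 / (1 + exp(−a(θ − b)))
Exponent: 1.0 × (2.2 − 1.6) = 0.6000
1/(1 + e^{-0.6000}) = 0.6457
P = 0.11 + 0.89 × 0.6457 = 0.6846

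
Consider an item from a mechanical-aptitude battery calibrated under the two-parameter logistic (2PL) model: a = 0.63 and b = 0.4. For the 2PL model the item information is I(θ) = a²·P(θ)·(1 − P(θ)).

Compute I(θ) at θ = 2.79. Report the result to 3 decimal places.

0.059

P = 1/(1+e^{-1.5057}) = 0.8184
P(1−P) = 0.8184 × 0.1816 = 0.1486
I = a² × P(1−P) = 0.63² × 0.1486 = 0.05898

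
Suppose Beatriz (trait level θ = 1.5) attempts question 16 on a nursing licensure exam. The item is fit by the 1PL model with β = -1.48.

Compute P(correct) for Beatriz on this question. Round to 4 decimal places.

0.9517

P(θ) = 1 / (1 + exp(−(θ − β)))
Exponent: (1.5 − (-1.48)) = 2.9800
1/(1 + e^{-2.9800}) = 0.9517
P = 0.9517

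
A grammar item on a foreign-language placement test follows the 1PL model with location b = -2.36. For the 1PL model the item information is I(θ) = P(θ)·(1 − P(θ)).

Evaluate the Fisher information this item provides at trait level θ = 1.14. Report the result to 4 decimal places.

0.0285

P = 1/(1+e^{-3.5000}) = 0.9707
P(1−P) = 0.9707 × 0.0293 = 0.0285
I = P(1−P) = 0.02845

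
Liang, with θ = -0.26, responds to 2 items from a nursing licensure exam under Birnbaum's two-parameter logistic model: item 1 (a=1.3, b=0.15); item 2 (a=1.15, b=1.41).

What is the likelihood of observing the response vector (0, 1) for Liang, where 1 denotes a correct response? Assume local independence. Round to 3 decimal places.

0.081

P(θ) = 1 / (1 + exp(−a(θ − b)))
P_1 = 1/(1+e^{0.5330}) = 0.3698
P_2 = 1/(1+e^{1.9205}) = 0.1278
L = (1−P_1) × P_2 = 0.6302 × 0.1278 = 0.08054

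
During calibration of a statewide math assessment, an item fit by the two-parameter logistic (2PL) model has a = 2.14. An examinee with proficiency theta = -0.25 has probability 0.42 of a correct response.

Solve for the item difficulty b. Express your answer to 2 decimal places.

P(theta) = 1 / (1 + exp(−a(theta − b)))
logit(0.42) = ln(0.42/0.58) = -0.3228
b = theta − logit/(a) = -0.25 − (-0.3228)/2.1400 = -0.0992

-0.10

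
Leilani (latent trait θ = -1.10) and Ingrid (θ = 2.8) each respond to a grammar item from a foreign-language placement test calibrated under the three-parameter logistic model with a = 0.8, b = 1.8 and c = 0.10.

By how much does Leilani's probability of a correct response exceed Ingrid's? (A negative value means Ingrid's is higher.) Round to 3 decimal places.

P(θ) = c + (1 − c) · 1 / (1 + exp(−a(θ − b)))
P(Leilani) = 0.1805  [exponent -2.3200]
P(Ingrid) = 0.7210  [exponent 0.8000]
Difference = 0.1805 − 0.7210 = -0.5404

-0.540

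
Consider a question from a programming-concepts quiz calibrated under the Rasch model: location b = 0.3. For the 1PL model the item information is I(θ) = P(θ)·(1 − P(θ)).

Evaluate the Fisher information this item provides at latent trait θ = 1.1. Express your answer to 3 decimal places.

0.214

P = 1/(1+e^{-0.8000}) = 0.6900
P(1−P) = 0.6900 × 0.3100 = 0.2139
I = P(1−P) = 0.21391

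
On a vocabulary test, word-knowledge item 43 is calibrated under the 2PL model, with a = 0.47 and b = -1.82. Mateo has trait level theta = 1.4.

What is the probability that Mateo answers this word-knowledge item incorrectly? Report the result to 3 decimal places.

P(theta) = 1 / (1 + exp(−a(theta − b)))
Exponent: 0.47 × (1.4 − (-1.82)) = 1.5134
1/(1 + e^{-1.5134}) = 0.8196
P(incorrect) = 1 − 0.8196 = 0.1804

0.180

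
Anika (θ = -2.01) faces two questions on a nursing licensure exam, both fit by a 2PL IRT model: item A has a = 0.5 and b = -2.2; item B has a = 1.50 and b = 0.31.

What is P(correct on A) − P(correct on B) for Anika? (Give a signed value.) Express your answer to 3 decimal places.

0.494

P(θ) = 1 / (1 + exp(−a(θ − b)))
P_A = 0.5237
P_B = 0.0299
P_A − P_B = 0.4938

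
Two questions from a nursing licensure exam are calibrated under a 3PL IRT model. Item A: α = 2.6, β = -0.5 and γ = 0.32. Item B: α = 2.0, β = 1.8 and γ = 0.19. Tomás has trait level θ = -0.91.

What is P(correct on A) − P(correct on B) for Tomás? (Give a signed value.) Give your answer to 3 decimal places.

P(θ) = γ + (1 − γ) · 1 / (1 + exp(−α(θ − β)))
P_A = 0.4942
P_B = 0.1936
P_A − P_B = 0.3006

0.301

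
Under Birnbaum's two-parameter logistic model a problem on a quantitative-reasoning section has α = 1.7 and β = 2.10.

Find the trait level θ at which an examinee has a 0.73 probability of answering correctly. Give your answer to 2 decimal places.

P(θ) = 1 / (1 + exp(−α(θ − β)))
logit = ln(0.7300/0.2700) = 0.9946
θ = β + logit/(α) = 2.10 + 0.9946/1.7000 = 2.6851

2.69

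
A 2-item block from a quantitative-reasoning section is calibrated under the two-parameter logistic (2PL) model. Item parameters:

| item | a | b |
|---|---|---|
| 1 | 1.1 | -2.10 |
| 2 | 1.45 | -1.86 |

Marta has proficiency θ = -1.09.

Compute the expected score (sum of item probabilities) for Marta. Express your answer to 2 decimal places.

1.51

P(θ) = 1 / (1 + exp(−a(θ − b)))
P_1 = 1/(1+e^{-1.1110}) = 0.7523
P_2 = 1/(1+e^{-1.1165}) = 0.7533
E[score] = 0.7523 + 0.7533 = 1.5057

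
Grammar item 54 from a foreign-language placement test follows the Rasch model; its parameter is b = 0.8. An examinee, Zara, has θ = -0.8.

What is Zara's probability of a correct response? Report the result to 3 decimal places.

0.168

P(θ) = 1 / (1 + exp(−(θ − b)))
Exponent: (-0.8 − 0.8) = -1.6000
1/(1 + e^{1.6000}) = 0.1680
P = 0.1680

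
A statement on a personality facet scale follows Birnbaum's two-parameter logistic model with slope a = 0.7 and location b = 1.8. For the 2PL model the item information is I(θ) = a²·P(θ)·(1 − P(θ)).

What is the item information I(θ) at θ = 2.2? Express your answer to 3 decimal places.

0.120

P = 1/(1+e^{-0.2800}) = 0.5695
P(1−P) = 0.5695 × 0.4305 = 0.2452
I = a² × P(1−P) = 0.7² × 0.2452 = 0.12013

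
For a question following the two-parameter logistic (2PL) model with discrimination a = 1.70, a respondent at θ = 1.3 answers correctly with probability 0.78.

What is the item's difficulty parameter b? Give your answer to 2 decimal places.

P(θ) = 1 / (1 + exp(−a(θ − b)))
logit(0.78) = ln(0.78/0.22) = 1.2657
b = θ − logit/(a) = 1.3 − 1.2657/1.7000 = 0.5555

0.56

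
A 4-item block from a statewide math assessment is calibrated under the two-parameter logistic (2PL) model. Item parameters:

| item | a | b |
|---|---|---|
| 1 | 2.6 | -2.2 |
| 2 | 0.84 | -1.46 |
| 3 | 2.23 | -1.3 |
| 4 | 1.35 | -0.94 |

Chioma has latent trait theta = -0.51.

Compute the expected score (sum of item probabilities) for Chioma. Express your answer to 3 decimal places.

P(theta) = 1 / (1 + exp(−a(theta − b)))
P_1 = 1/(1+e^{-4.3940}) = 0.9878
P_2 = 1/(1+e^{-0.7980}) = 0.6895
P_3 = 1/(1+e^{-1.7617}) = 0.8534
P_4 = 1/(1+e^{-0.5805}) = 0.6412
E[score] = 0.9878 + 0.6895 + 0.8534 + 0.6412 = 3.1720

3.172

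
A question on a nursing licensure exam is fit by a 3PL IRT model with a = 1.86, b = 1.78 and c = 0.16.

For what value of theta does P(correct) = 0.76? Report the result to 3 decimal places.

P(theta) = c + (1 − c) · 1 / (1 + exp(−a(theta − b)))
Remove guessing floor: (0.76 − 0.16)/(1 − 0.16) = 0.7143
logit = ln(0.7143/0.2857) = 0.9163
theta = b + logit/(a) = 1.78 + 0.9163/1.8600 = 2.2726

2.273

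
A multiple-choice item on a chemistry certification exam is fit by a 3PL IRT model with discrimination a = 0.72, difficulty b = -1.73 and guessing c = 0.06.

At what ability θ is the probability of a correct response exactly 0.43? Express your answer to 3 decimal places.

-2.330

P(θ) = c + (1 − c) · 1 / (1 + exp(−a(θ − b)))
Remove guessing floor: (0.43 − 0.06)/(1 − 0.06) = 0.3936
logit = ln(0.3936/0.6064) = -0.4321
θ = b + logit/(a) = -1.73 + (-0.4321)/0.7200 = -2.3302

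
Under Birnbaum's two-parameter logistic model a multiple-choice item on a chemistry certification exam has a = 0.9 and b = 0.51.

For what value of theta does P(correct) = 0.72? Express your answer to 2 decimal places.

1.56

P(theta) = 1 / (1 + exp(−a(theta − b)))
logit = ln(0.7200/0.2800) = 0.9445
theta = b + logit/(a) = 0.51 + 0.9445/0.9000 = 1.5594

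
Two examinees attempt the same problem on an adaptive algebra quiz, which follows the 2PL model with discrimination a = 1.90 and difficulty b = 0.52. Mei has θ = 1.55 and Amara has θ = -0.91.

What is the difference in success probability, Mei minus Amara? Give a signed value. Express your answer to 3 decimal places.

0.814

P(θ) = 1 / (1 + exp(−a(θ − b)))
P(Mei) = 0.8762  [exponent 1.9570]
P(Amara) = 0.0620  [exponent -2.7170]
Difference = 0.8762 − 0.0620 = 0.8142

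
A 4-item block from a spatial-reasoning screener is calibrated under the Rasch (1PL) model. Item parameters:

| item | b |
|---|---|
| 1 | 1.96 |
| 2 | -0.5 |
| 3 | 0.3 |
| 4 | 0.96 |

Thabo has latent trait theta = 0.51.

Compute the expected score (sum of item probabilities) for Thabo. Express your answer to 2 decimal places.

P(theta) = 1 / (1 + exp(−(theta − b)))
P_1 = 1/(1+e^{1.4500}) = 0.1900
P_2 = 1/(1+e^{-1.0100}) = 0.7330
P_3 = 1/(1+e^{-0.2100}) = 0.5523
P_4 = 1/(1+e^{0.4500}) = 0.3894
E[score] = 0.1900 + 0.7330 + 0.5523 + 0.3894 = 1.8647

1.86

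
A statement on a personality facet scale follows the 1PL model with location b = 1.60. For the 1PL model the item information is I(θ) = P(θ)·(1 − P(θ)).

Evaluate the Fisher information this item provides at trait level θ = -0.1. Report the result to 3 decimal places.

P = 1/(1+e^{1.7000}) = 0.1545
P(1−P) = 0.1545 × 0.8455 = 0.1306
I = P(1−P) = 0.13061

0.131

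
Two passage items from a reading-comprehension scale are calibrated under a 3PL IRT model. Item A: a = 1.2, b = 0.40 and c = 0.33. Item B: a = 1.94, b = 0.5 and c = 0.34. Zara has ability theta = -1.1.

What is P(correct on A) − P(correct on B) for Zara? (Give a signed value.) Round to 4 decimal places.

0.0567

P(theta) = c + (1 − c) · 1 / (1 + exp(−a(theta − b)))
P_A = 0.4250
P_B = 0.3683
P_A − P_B = 0.0567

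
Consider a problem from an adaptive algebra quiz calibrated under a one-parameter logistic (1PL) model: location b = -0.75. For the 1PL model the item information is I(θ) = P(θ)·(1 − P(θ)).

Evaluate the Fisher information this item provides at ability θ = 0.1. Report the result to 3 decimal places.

0.210

P = 1/(1+e^{-0.8500}) = 0.7006
P(1−P) = 0.7006 × 0.2994 = 0.2098
I = P(1−P) = 0.20977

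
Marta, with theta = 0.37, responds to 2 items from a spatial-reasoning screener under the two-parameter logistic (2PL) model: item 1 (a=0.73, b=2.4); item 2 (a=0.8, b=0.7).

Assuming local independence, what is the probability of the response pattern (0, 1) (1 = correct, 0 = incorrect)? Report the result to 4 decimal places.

0.3540

P(theta) = 1 / (1 + exp(−a(theta − b)))
P_1 = 1/(1+e^{1.4819}) = 0.1851
P_2 = 1/(1+e^{0.2640}) = 0.4344
L = (1−P_1) × P_2 = 0.8149 × 0.4344 = 0.35396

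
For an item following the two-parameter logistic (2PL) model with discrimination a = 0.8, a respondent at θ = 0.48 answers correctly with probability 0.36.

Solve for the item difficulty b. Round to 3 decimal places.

1.199

P(θ) = 1 / (1 + exp(−a(θ − b)))
logit(0.36) = ln(0.36/0.64) = -0.5754
b = θ − logit/(a) = 0.48 − (-0.5754)/0.8000 = 1.1992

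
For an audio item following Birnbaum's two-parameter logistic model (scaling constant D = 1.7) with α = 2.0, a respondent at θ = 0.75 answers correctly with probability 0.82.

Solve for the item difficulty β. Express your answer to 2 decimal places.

P(θ) = 1 / (1 + exp(−D·α(θ − β)))
logit(0.82) = ln(0.82/0.18) = 1.5163
β = θ − logit/(1.7·α) = 0.75 − 1.5163/3.4000 = 0.3040

0.30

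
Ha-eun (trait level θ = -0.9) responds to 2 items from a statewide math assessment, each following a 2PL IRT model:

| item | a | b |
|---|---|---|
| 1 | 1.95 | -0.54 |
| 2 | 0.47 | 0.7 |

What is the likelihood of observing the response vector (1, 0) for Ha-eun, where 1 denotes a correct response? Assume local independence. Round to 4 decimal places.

P(θ) = 1 / (1 + exp(−a(θ − b)))
P_1 = 1/(1+e^{0.7020}) = 0.3314
P_2 = 1/(1+e^{0.7520}) = 0.3204
L = P_1 × (1−P_2) = 0.3314 × 0.6796 = 0.22520

0.2252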